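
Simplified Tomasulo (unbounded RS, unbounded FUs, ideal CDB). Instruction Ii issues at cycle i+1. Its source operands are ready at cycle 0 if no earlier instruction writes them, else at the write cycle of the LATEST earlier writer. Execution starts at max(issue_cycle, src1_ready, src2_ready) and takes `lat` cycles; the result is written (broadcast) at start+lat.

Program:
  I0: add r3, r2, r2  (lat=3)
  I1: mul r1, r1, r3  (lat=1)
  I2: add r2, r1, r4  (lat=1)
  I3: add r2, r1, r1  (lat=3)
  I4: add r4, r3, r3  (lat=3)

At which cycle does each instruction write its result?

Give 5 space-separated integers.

Answer: 4 5 6 8 8

Derivation:
I0 add r3: issue@1 deps=(None,None) exec_start@1 write@4
I1 mul r1: issue@2 deps=(None,0) exec_start@4 write@5
I2 add r2: issue@3 deps=(1,None) exec_start@5 write@6
I3 add r2: issue@4 deps=(1,1) exec_start@5 write@8
I4 add r4: issue@5 deps=(0,0) exec_start@5 write@8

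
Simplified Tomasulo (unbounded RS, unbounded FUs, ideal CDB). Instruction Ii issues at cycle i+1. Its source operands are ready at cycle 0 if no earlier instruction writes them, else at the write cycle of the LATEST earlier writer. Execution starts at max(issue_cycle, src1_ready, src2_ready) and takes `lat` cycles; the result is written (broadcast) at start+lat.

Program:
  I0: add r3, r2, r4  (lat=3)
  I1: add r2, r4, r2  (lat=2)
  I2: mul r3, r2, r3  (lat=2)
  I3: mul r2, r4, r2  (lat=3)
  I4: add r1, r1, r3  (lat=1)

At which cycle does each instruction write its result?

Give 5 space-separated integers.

I0 add r3: issue@1 deps=(None,None) exec_start@1 write@4
I1 add r2: issue@2 deps=(None,None) exec_start@2 write@4
I2 mul r3: issue@3 deps=(1,0) exec_start@4 write@6
I3 mul r2: issue@4 deps=(None,1) exec_start@4 write@7
I4 add r1: issue@5 deps=(None,2) exec_start@6 write@7

Answer: 4 4 6 7 7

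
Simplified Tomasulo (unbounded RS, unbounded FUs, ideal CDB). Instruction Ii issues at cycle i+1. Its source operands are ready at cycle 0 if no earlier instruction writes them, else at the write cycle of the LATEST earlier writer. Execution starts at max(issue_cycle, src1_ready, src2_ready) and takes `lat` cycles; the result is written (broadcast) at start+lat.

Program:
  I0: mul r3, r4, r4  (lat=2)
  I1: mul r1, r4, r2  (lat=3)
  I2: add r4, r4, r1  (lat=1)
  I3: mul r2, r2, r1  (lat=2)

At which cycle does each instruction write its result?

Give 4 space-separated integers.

Answer: 3 5 6 7

Derivation:
I0 mul r3: issue@1 deps=(None,None) exec_start@1 write@3
I1 mul r1: issue@2 deps=(None,None) exec_start@2 write@5
I2 add r4: issue@3 deps=(None,1) exec_start@5 write@6
I3 mul r2: issue@4 deps=(None,1) exec_start@5 write@7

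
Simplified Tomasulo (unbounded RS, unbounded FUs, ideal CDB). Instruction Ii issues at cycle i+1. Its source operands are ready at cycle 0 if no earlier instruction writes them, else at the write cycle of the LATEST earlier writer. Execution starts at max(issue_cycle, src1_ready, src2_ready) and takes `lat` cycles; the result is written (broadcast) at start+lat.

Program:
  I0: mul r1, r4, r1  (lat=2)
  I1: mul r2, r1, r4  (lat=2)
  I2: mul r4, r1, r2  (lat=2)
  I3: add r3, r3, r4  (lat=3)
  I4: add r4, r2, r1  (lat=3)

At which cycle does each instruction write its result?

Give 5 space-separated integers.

I0 mul r1: issue@1 deps=(None,None) exec_start@1 write@3
I1 mul r2: issue@2 deps=(0,None) exec_start@3 write@5
I2 mul r4: issue@3 deps=(0,1) exec_start@5 write@7
I3 add r3: issue@4 deps=(None,2) exec_start@7 write@10
I4 add r4: issue@5 deps=(1,0) exec_start@5 write@8

Answer: 3 5 7 10 8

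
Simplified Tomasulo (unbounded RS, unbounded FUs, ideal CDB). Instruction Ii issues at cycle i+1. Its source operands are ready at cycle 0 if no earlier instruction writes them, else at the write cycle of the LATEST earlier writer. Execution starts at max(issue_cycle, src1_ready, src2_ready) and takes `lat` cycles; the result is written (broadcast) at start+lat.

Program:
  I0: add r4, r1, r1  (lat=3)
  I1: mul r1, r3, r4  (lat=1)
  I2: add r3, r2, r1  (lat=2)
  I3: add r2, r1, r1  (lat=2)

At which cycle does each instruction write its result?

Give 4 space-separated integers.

Answer: 4 5 7 7

Derivation:
I0 add r4: issue@1 deps=(None,None) exec_start@1 write@4
I1 mul r1: issue@2 deps=(None,0) exec_start@4 write@5
I2 add r3: issue@3 deps=(None,1) exec_start@5 write@7
I3 add r2: issue@4 deps=(1,1) exec_start@5 write@7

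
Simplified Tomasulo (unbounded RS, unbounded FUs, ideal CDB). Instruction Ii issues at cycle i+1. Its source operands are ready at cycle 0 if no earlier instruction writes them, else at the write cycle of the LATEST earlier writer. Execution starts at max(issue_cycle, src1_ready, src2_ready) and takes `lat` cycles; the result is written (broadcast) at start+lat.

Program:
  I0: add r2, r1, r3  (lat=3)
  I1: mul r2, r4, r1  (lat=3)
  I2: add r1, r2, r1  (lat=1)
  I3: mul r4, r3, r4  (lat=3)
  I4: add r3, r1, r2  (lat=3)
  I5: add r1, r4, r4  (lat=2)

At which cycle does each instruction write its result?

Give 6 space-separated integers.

I0 add r2: issue@1 deps=(None,None) exec_start@1 write@4
I1 mul r2: issue@2 deps=(None,None) exec_start@2 write@5
I2 add r1: issue@3 deps=(1,None) exec_start@5 write@6
I3 mul r4: issue@4 deps=(None,None) exec_start@4 write@7
I4 add r3: issue@5 deps=(2,1) exec_start@6 write@9
I5 add r1: issue@6 deps=(3,3) exec_start@7 write@9

Answer: 4 5 6 7 9 9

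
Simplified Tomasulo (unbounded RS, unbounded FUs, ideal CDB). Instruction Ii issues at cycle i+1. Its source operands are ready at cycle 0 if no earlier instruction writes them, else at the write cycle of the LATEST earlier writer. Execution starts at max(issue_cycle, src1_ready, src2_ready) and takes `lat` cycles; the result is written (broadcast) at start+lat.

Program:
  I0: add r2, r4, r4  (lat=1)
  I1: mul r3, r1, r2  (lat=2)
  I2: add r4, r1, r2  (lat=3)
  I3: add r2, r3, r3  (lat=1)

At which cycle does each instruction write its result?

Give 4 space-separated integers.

I0 add r2: issue@1 deps=(None,None) exec_start@1 write@2
I1 mul r3: issue@2 deps=(None,0) exec_start@2 write@4
I2 add r4: issue@3 deps=(None,0) exec_start@3 write@6
I3 add r2: issue@4 deps=(1,1) exec_start@4 write@5

Answer: 2 4 6 5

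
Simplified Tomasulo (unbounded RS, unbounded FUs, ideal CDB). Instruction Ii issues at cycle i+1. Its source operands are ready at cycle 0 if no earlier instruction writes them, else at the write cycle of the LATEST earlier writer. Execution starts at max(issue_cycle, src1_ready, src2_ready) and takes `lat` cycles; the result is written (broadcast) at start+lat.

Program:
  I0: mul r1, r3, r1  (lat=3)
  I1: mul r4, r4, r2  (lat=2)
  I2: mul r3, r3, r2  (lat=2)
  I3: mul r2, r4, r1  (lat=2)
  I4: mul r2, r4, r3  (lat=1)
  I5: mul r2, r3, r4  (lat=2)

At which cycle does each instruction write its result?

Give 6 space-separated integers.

Answer: 4 4 5 6 6 8

Derivation:
I0 mul r1: issue@1 deps=(None,None) exec_start@1 write@4
I1 mul r4: issue@2 deps=(None,None) exec_start@2 write@4
I2 mul r3: issue@3 deps=(None,None) exec_start@3 write@5
I3 mul r2: issue@4 deps=(1,0) exec_start@4 write@6
I4 mul r2: issue@5 deps=(1,2) exec_start@5 write@6
I5 mul r2: issue@6 deps=(2,1) exec_start@6 write@8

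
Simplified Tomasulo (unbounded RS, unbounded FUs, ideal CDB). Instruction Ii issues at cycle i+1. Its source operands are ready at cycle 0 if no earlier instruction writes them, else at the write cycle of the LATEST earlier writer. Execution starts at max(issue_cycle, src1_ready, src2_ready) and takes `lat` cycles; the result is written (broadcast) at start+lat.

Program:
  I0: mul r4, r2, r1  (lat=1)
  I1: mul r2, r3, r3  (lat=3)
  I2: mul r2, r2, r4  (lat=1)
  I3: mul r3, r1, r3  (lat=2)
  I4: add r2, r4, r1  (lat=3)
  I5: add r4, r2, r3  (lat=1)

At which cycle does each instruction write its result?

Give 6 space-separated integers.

Answer: 2 5 6 6 8 9

Derivation:
I0 mul r4: issue@1 deps=(None,None) exec_start@1 write@2
I1 mul r2: issue@2 deps=(None,None) exec_start@2 write@5
I2 mul r2: issue@3 deps=(1,0) exec_start@5 write@6
I3 mul r3: issue@4 deps=(None,None) exec_start@4 write@6
I4 add r2: issue@5 deps=(0,None) exec_start@5 write@8
I5 add r4: issue@6 deps=(4,3) exec_start@8 write@9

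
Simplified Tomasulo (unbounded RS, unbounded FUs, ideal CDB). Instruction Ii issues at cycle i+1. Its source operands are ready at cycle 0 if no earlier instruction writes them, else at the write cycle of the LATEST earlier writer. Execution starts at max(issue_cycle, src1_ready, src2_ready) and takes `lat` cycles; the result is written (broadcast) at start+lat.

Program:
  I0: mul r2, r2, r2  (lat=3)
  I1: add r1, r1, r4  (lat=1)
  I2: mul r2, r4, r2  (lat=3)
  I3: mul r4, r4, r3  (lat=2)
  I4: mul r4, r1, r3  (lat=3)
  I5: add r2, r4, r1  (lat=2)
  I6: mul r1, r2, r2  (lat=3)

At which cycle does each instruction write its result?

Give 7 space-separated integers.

Answer: 4 3 7 6 8 10 13

Derivation:
I0 mul r2: issue@1 deps=(None,None) exec_start@1 write@4
I1 add r1: issue@2 deps=(None,None) exec_start@2 write@3
I2 mul r2: issue@3 deps=(None,0) exec_start@4 write@7
I3 mul r4: issue@4 deps=(None,None) exec_start@4 write@6
I4 mul r4: issue@5 deps=(1,None) exec_start@5 write@8
I5 add r2: issue@6 deps=(4,1) exec_start@8 write@10
I6 mul r1: issue@7 deps=(5,5) exec_start@10 write@13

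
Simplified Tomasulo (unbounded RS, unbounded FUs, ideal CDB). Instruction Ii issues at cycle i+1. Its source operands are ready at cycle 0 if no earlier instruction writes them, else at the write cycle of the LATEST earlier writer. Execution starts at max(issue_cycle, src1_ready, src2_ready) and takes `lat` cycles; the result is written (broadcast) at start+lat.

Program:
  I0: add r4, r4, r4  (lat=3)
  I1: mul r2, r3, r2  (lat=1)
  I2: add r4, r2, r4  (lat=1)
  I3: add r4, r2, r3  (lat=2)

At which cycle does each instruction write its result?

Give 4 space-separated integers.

I0 add r4: issue@1 deps=(None,None) exec_start@1 write@4
I1 mul r2: issue@2 deps=(None,None) exec_start@2 write@3
I2 add r4: issue@3 deps=(1,0) exec_start@4 write@5
I3 add r4: issue@4 deps=(1,None) exec_start@4 write@6

Answer: 4 3 5 6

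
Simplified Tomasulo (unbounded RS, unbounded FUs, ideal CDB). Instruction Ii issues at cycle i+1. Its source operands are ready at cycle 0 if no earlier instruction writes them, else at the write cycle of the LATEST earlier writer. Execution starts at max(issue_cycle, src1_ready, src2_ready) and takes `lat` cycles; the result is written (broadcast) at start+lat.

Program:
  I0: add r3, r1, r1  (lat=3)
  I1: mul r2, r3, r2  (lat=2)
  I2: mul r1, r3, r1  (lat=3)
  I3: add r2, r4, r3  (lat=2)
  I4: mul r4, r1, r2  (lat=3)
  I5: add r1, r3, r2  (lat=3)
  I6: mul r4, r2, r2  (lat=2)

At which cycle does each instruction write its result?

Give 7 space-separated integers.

I0 add r3: issue@1 deps=(None,None) exec_start@1 write@4
I1 mul r2: issue@2 deps=(0,None) exec_start@4 write@6
I2 mul r1: issue@3 deps=(0,None) exec_start@4 write@7
I3 add r2: issue@4 deps=(None,0) exec_start@4 write@6
I4 mul r4: issue@5 deps=(2,3) exec_start@7 write@10
I5 add r1: issue@6 deps=(0,3) exec_start@6 write@9
I6 mul r4: issue@7 deps=(3,3) exec_start@7 write@9

Answer: 4 6 7 6 10 9 9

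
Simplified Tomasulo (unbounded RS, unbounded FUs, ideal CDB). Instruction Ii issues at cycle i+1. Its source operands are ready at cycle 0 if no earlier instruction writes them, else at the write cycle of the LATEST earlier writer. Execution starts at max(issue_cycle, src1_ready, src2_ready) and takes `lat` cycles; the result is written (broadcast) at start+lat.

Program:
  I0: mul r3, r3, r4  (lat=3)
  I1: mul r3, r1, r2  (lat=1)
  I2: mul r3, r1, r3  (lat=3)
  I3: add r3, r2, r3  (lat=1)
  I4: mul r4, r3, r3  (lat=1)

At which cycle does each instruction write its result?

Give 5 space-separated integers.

I0 mul r3: issue@1 deps=(None,None) exec_start@1 write@4
I1 mul r3: issue@2 deps=(None,None) exec_start@2 write@3
I2 mul r3: issue@3 deps=(None,1) exec_start@3 write@6
I3 add r3: issue@4 deps=(None,2) exec_start@6 write@7
I4 mul r4: issue@5 deps=(3,3) exec_start@7 write@8

Answer: 4 3 6 7 8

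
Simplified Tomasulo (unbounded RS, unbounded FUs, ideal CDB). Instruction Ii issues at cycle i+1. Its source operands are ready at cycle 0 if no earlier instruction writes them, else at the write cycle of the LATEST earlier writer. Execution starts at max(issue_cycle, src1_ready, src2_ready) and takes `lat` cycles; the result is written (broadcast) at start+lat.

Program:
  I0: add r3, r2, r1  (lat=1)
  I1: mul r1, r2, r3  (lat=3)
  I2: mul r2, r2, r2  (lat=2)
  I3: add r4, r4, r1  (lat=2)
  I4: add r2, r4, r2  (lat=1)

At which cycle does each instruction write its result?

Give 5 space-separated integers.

I0 add r3: issue@1 deps=(None,None) exec_start@1 write@2
I1 mul r1: issue@2 deps=(None,0) exec_start@2 write@5
I2 mul r2: issue@3 deps=(None,None) exec_start@3 write@5
I3 add r4: issue@4 deps=(None,1) exec_start@5 write@7
I4 add r2: issue@5 deps=(3,2) exec_start@7 write@8

Answer: 2 5 5 7 8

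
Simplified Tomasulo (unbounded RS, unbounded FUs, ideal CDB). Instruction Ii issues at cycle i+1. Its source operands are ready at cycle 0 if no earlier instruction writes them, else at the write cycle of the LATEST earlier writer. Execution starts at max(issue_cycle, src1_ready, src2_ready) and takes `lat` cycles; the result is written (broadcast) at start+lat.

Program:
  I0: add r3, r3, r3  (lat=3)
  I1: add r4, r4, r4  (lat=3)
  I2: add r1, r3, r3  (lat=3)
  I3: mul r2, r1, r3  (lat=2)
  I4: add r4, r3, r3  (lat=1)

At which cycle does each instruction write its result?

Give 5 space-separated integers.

Answer: 4 5 7 9 6

Derivation:
I0 add r3: issue@1 deps=(None,None) exec_start@1 write@4
I1 add r4: issue@2 deps=(None,None) exec_start@2 write@5
I2 add r1: issue@3 deps=(0,0) exec_start@4 write@7
I3 mul r2: issue@4 deps=(2,0) exec_start@7 write@9
I4 add r4: issue@5 deps=(0,0) exec_start@5 write@6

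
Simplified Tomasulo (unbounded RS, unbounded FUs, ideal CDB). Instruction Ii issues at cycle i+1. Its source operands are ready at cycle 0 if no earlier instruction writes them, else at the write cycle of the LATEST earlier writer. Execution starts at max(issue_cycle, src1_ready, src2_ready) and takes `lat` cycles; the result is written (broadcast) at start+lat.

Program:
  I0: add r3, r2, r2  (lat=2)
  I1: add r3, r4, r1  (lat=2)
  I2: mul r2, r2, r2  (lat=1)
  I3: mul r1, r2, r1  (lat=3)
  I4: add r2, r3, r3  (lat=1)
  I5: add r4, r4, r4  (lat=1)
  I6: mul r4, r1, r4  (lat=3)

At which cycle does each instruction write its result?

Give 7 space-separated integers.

Answer: 3 4 4 7 6 7 10

Derivation:
I0 add r3: issue@1 deps=(None,None) exec_start@1 write@3
I1 add r3: issue@2 deps=(None,None) exec_start@2 write@4
I2 mul r2: issue@3 deps=(None,None) exec_start@3 write@4
I3 mul r1: issue@4 deps=(2,None) exec_start@4 write@7
I4 add r2: issue@5 deps=(1,1) exec_start@5 write@6
I5 add r4: issue@6 deps=(None,None) exec_start@6 write@7
I6 mul r4: issue@7 deps=(3,5) exec_start@7 write@10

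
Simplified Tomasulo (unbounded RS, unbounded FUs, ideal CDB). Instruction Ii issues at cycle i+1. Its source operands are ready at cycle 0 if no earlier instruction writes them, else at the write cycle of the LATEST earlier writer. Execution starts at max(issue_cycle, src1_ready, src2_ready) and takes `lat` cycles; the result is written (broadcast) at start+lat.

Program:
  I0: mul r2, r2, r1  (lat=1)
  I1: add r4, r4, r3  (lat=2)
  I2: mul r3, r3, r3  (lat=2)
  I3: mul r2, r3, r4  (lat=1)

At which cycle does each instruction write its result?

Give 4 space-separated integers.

Answer: 2 4 5 6

Derivation:
I0 mul r2: issue@1 deps=(None,None) exec_start@1 write@2
I1 add r4: issue@2 deps=(None,None) exec_start@2 write@4
I2 mul r3: issue@3 deps=(None,None) exec_start@3 write@5
I3 mul r2: issue@4 deps=(2,1) exec_start@5 write@6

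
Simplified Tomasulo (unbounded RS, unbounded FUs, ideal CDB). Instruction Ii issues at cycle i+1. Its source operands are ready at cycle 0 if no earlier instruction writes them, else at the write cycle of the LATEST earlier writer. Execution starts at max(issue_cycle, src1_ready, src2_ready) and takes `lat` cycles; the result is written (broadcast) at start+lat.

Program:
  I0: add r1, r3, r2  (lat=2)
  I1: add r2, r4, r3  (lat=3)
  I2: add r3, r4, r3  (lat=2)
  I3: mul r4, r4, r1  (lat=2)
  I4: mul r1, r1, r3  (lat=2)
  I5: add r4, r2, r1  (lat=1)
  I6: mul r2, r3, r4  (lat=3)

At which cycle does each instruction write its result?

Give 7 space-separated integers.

Answer: 3 5 5 6 7 8 11

Derivation:
I0 add r1: issue@1 deps=(None,None) exec_start@1 write@3
I1 add r2: issue@2 deps=(None,None) exec_start@2 write@5
I2 add r3: issue@3 deps=(None,None) exec_start@3 write@5
I3 mul r4: issue@4 deps=(None,0) exec_start@4 write@6
I4 mul r1: issue@5 deps=(0,2) exec_start@5 write@7
I5 add r4: issue@6 deps=(1,4) exec_start@7 write@8
I6 mul r2: issue@7 deps=(2,5) exec_start@8 write@11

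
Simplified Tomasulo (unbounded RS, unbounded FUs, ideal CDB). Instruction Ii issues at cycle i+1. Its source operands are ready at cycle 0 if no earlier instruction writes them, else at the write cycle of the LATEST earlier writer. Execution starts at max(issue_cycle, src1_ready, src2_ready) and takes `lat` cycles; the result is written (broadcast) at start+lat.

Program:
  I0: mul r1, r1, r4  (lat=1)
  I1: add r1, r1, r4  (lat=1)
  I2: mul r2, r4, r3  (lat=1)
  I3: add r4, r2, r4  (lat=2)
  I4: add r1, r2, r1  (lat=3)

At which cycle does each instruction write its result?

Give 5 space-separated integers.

I0 mul r1: issue@1 deps=(None,None) exec_start@1 write@2
I1 add r1: issue@2 deps=(0,None) exec_start@2 write@3
I2 mul r2: issue@3 deps=(None,None) exec_start@3 write@4
I3 add r4: issue@4 deps=(2,None) exec_start@4 write@6
I4 add r1: issue@5 deps=(2,1) exec_start@5 write@8

Answer: 2 3 4 6 8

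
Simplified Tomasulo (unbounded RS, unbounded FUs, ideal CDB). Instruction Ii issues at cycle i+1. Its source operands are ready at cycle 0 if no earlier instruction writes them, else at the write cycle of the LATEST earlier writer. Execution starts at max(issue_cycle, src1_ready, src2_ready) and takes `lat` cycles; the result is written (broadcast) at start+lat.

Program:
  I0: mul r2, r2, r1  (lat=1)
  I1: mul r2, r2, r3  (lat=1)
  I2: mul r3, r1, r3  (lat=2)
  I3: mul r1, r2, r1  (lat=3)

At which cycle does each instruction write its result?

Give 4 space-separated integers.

I0 mul r2: issue@1 deps=(None,None) exec_start@1 write@2
I1 mul r2: issue@2 deps=(0,None) exec_start@2 write@3
I2 mul r3: issue@3 deps=(None,None) exec_start@3 write@5
I3 mul r1: issue@4 deps=(1,None) exec_start@4 write@7

Answer: 2 3 5 7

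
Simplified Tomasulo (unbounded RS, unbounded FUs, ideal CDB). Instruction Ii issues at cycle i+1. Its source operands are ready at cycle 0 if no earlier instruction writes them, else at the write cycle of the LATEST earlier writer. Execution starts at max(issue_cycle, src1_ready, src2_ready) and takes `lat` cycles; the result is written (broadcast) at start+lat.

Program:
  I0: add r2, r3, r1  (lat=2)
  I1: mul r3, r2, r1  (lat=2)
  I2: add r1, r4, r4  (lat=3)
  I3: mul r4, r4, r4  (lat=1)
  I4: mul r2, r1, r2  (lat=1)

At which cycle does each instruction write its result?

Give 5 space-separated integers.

Answer: 3 5 6 5 7

Derivation:
I0 add r2: issue@1 deps=(None,None) exec_start@1 write@3
I1 mul r3: issue@2 deps=(0,None) exec_start@3 write@5
I2 add r1: issue@3 deps=(None,None) exec_start@3 write@6
I3 mul r4: issue@4 deps=(None,None) exec_start@4 write@5
I4 mul r2: issue@5 deps=(2,0) exec_start@6 write@7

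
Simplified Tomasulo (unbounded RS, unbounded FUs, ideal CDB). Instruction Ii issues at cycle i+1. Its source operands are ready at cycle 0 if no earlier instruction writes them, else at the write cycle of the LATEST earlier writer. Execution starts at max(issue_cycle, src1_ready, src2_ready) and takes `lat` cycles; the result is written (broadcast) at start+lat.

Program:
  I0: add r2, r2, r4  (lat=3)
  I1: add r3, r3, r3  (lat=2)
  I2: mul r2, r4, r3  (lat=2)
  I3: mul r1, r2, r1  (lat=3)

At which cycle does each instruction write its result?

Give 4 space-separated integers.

I0 add r2: issue@1 deps=(None,None) exec_start@1 write@4
I1 add r3: issue@2 deps=(None,None) exec_start@2 write@4
I2 mul r2: issue@3 deps=(None,1) exec_start@4 write@6
I3 mul r1: issue@4 deps=(2,None) exec_start@6 write@9

Answer: 4 4 6 9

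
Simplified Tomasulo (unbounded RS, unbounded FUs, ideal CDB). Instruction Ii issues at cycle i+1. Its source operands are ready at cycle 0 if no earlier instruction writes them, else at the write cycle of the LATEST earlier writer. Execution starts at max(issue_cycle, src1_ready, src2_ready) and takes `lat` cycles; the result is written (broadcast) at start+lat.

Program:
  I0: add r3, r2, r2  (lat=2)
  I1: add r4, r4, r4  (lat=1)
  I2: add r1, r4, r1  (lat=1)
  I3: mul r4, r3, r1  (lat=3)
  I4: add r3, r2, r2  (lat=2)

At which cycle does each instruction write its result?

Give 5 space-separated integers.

I0 add r3: issue@1 deps=(None,None) exec_start@1 write@3
I1 add r4: issue@2 deps=(None,None) exec_start@2 write@3
I2 add r1: issue@3 deps=(1,None) exec_start@3 write@4
I3 mul r4: issue@4 deps=(0,2) exec_start@4 write@7
I4 add r3: issue@5 deps=(None,None) exec_start@5 write@7

Answer: 3 3 4 7 7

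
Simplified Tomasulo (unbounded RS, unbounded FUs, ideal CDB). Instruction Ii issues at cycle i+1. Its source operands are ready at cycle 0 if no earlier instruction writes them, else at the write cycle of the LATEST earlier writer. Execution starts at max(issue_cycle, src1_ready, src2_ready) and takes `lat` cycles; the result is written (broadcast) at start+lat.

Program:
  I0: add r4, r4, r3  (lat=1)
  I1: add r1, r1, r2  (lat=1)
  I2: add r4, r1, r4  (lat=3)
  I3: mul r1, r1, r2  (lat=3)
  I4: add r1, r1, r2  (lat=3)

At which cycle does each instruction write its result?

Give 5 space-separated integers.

Answer: 2 3 6 7 10

Derivation:
I0 add r4: issue@1 deps=(None,None) exec_start@1 write@2
I1 add r1: issue@2 deps=(None,None) exec_start@2 write@3
I2 add r4: issue@3 deps=(1,0) exec_start@3 write@6
I3 mul r1: issue@4 deps=(1,None) exec_start@4 write@7
I4 add r1: issue@5 deps=(3,None) exec_start@7 write@10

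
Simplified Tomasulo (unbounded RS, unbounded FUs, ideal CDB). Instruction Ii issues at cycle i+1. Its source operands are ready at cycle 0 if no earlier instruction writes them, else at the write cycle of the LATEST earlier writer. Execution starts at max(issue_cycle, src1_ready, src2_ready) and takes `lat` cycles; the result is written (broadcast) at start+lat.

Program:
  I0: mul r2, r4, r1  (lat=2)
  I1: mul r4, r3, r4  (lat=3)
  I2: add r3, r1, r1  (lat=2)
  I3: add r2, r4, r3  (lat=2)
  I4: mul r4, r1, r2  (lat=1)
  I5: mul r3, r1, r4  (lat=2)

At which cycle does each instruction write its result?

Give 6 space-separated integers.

Answer: 3 5 5 7 8 10

Derivation:
I0 mul r2: issue@1 deps=(None,None) exec_start@1 write@3
I1 mul r4: issue@2 deps=(None,None) exec_start@2 write@5
I2 add r3: issue@3 deps=(None,None) exec_start@3 write@5
I3 add r2: issue@4 deps=(1,2) exec_start@5 write@7
I4 mul r4: issue@5 deps=(None,3) exec_start@7 write@8
I5 mul r3: issue@6 deps=(None,4) exec_start@8 write@10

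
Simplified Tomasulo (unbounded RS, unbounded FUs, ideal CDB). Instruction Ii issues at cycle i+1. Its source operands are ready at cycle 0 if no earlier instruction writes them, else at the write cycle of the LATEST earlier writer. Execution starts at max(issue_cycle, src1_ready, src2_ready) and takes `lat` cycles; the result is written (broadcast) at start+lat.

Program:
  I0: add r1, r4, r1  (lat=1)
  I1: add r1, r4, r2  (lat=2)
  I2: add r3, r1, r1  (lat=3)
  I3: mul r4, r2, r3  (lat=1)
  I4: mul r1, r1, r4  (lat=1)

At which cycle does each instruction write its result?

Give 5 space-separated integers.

I0 add r1: issue@1 deps=(None,None) exec_start@1 write@2
I1 add r1: issue@2 deps=(None,None) exec_start@2 write@4
I2 add r3: issue@3 deps=(1,1) exec_start@4 write@7
I3 mul r4: issue@4 deps=(None,2) exec_start@7 write@8
I4 mul r1: issue@5 deps=(1,3) exec_start@8 write@9

Answer: 2 4 7 8 9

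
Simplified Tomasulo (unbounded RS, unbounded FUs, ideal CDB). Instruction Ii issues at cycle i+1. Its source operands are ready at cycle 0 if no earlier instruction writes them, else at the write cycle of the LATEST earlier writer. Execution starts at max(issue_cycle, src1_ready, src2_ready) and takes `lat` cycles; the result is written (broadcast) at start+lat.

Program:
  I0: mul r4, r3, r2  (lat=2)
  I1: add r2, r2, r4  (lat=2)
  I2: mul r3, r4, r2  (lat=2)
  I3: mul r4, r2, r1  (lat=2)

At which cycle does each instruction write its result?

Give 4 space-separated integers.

I0 mul r4: issue@1 deps=(None,None) exec_start@1 write@3
I1 add r2: issue@2 deps=(None,0) exec_start@3 write@5
I2 mul r3: issue@3 deps=(0,1) exec_start@5 write@7
I3 mul r4: issue@4 deps=(1,None) exec_start@5 write@7

Answer: 3 5 7 7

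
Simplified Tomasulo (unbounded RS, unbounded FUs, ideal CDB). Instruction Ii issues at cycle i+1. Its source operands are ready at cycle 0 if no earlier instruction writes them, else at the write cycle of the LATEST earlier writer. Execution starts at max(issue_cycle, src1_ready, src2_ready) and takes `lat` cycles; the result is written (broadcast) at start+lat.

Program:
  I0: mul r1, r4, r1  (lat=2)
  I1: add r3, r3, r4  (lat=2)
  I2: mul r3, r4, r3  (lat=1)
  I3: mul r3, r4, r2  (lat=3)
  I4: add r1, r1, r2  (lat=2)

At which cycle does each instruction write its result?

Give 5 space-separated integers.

Answer: 3 4 5 7 7

Derivation:
I0 mul r1: issue@1 deps=(None,None) exec_start@1 write@3
I1 add r3: issue@2 deps=(None,None) exec_start@2 write@4
I2 mul r3: issue@3 deps=(None,1) exec_start@4 write@5
I3 mul r3: issue@4 deps=(None,None) exec_start@4 write@7
I4 add r1: issue@5 deps=(0,None) exec_start@5 write@7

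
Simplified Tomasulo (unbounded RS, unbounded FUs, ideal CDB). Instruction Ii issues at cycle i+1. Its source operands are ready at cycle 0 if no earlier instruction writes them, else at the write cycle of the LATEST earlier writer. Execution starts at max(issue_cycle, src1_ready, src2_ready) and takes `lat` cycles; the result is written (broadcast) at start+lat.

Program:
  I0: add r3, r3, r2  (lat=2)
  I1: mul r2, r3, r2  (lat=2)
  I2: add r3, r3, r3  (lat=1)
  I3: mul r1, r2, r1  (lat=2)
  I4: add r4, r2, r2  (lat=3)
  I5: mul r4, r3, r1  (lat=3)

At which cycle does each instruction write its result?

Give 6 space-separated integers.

Answer: 3 5 4 7 8 10

Derivation:
I0 add r3: issue@1 deps=(None,None) exec_start@1 write@3
I1 mul r2: issue@2 deps=(0,None) exec_start@3 write@5
I2 add r3: issue@3 deps=(0,0) exec_start@3 write@4
I3 mul r1: issue@4 deps=(1,None) exec_start@5 write@7
I4 add r4: issue@5 deps=(1,1) exec_start@5 write@8
I5 mul r4: issue@6 deps=(2,3) exec_start@7 write@10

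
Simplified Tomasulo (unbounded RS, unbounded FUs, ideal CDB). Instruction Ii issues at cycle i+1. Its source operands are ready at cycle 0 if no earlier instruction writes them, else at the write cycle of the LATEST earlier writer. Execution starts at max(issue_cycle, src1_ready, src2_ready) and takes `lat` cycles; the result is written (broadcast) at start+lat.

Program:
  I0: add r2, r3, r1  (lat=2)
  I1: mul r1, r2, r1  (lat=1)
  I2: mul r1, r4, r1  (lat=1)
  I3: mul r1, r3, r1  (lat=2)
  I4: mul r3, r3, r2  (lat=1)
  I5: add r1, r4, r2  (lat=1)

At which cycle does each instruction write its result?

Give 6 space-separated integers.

I0 add r2: issue@1 deps=(None,None) exec_start@1 write@3
I1 mul r1: issue@2 deps=(0,None) exec_start@3 write@4
I2 mul r1: issue@3 deps=(None,1) exec_start@4 write@5
I3 mul r1: issue@4 deps=(None,2) exec_start@5 write@7
I4 mul r3: issue@5 deps=(None,0) exec_start@5 write@6
I5 add r1: issue@6 deps=(None,0) exec_start@6 write@7

Answer: 3 4 5 7 6 7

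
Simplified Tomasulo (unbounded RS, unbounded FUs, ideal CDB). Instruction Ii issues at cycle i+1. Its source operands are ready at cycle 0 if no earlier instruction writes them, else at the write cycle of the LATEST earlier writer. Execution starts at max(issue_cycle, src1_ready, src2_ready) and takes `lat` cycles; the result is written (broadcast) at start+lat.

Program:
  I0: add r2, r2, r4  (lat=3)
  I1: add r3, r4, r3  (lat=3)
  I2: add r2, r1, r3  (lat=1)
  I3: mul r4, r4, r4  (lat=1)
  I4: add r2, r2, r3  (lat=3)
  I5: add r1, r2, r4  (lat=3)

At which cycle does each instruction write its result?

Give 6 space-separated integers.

I0 add r2: issue@1 deps=(None,None) exec_start@1 write@4
I1 add r3: issue@2 deps=(None,None) exec_start@2 write@5
I2 add r2: issue@3 deps=(None,1) exec_start@5 write@6
I3 mul r4: issue@4 deps=(None,None) exec_start@4 write@5
I4 add r2: issue@5 deps=(2,1) exec_start@6 write@9
I5 add r1: issue@6 deps=(4,3) exec_start@9 write@12

Answer: 4 5 6 5 9 12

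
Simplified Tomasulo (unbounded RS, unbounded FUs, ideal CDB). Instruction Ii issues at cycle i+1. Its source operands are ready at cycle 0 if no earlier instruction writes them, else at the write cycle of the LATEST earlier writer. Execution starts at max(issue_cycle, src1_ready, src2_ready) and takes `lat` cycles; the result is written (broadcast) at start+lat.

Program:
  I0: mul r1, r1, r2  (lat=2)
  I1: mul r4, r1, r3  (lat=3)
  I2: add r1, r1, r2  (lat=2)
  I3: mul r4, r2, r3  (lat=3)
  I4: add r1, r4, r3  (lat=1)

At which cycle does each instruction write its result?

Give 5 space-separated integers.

Answer: 3 6 5 7 8

Derivation:
I0 mul r1: issue@1 deps=(None,None) exec_start@1 write@3
I1 mul r4: issue@2 deps=(0,None) exec_start@3 write@6
I2 add r1: issue@3 deps=(0,None) exec_start@3 write@5
I3 mul r4: issue@4 deps=(None,None) exec_start@4 write@7
I4 add r1: issue@5 deps=(3,None) exec_start@7 write@8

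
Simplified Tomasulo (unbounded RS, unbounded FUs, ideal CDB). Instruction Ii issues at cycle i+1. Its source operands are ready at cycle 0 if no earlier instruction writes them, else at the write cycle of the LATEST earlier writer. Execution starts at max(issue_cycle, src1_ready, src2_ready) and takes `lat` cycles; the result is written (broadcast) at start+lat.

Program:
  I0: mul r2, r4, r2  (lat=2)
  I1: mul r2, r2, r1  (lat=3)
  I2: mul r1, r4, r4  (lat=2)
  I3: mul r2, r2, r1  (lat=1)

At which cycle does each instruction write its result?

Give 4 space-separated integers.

Answer: 3 6 5 7

Derivation:
I0 mul r2: issue@1 deps=(None,None) exec_start@1 write@3
I1 mul r2: issue@2 deps=(0,None) exec_start@3 write@6
I2 mul r1: issue@3 deps=(None,None) exec_start@3 write@5
I3 mul r2: issue@4 deps=(1,2) exec_start@6 write@7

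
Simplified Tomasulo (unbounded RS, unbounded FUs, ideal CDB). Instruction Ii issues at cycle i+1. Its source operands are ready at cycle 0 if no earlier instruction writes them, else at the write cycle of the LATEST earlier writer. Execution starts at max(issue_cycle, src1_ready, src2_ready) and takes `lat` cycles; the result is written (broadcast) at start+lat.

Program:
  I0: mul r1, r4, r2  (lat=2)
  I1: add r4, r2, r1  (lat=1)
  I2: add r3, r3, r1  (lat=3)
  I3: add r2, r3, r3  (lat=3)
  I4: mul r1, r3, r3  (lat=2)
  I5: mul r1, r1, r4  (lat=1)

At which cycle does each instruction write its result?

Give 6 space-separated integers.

Answer: 3 4 6 9 8 9

Derivation:
I0 mul r1: issue@1 deps=(None,None) exec_start@1 write@3
I1 add r4: issue@2 deps=(None,0) exec_start@3 write@4
I2 add r3: issue@3 deps=(None,0) exec_start@3 write@6
I3 add r2: issue@4 deps=(2,2) exec_start@6 write@9
I4 mul r1: issue@5 deps=(2,2) exec_start@6 write@8
I5 mul r1: issue@6 deps=(4,1) exec_start@8 write@9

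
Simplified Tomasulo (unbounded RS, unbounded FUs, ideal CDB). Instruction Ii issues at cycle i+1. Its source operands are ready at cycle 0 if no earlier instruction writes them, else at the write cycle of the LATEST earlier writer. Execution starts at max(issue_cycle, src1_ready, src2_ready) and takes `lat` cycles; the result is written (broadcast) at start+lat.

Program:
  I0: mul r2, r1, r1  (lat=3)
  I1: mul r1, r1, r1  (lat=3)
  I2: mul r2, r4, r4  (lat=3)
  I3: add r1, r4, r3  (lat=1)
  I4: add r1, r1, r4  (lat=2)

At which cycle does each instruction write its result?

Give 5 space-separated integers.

I0 mul r2: issue@1 deps=(None,None) exec_start@1 write@4
I1 mul r1: issue@2 deps=(None,None) exec_start@2 write@5
I2 mul r2: issue@3 deps=(None,None) exec_start@3 write@6
I3 add r1: issue@4 deps=(None,None) exec_start@4 write@5
I4 add r1: issue@5 deps=(3,None) exec_start@5 write@7

Answer: 4 5 6 5 7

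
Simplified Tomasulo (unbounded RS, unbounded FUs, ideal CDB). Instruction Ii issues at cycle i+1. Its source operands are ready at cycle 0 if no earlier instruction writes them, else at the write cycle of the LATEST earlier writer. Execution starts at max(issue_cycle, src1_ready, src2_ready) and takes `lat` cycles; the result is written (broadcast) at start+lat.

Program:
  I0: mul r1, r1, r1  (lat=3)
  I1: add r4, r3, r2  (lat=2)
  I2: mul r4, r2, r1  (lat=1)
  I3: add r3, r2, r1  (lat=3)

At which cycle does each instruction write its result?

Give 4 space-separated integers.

I0 mul r1: issue@1 deps=(None,None) exec_start@1 write@4
I1 add r4: issue@2 deps=(None,None) exec_start@2 write@4
I2 mul r4: issue@3 deps=(None,0) exec_start@4 write@5
I3 add r3: issue@4 deps=(None,0) exec_start@4 write@7

Answer: 4 4 5 7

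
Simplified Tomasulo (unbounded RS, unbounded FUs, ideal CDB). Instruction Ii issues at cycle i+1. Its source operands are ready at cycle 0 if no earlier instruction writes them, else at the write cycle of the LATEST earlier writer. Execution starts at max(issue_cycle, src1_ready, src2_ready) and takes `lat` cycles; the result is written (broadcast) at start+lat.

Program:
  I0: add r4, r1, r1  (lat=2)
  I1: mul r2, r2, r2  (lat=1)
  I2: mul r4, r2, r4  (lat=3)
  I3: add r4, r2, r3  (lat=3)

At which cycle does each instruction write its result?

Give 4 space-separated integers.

Answer: 3 3 6 7

Derivation:
I0 add r4: issue@1 deps=(None,None) exec_start@1 write@3
I1 mul r2: issue@2 deps=(None,None) exec_start@2 write@3
I2 mul r4: issue@3 deps=(1,0) exec_start@3 write@6
I3 add r4: issue@4 deps=(1,None) exec_start@4 write@7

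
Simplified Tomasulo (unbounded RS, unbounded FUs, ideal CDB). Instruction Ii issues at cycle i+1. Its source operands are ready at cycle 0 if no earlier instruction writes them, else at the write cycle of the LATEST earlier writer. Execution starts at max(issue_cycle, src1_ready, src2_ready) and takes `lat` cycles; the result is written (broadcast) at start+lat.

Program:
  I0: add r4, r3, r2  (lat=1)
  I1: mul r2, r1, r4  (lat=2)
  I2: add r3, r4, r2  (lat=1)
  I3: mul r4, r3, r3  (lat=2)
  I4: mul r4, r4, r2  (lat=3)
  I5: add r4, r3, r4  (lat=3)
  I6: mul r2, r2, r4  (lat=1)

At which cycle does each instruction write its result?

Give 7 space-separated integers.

Answer: 2 4 5 7 10 13 14

Derivation:
I0 add r4: issue@1 deps=(None,None) exec_start@1 write@2
I1 mul r2: issue@2 deps=(None,0) exec_start@2 write@4
I2 add r3: issue@3 deps=(0,1) exec_start@4 write@5
I3 mul r4: issue@4 deps=(2,2) exec_start@5 write@7
I4 mul r4: issue@5 deps=(3,1) exec_start@7 write@10
I5 add r4: issue@6 deps=(2,4) exec_start@10 write@13
I6 mul r2: issue@7 deps=(1,5) exec_start@13 write@14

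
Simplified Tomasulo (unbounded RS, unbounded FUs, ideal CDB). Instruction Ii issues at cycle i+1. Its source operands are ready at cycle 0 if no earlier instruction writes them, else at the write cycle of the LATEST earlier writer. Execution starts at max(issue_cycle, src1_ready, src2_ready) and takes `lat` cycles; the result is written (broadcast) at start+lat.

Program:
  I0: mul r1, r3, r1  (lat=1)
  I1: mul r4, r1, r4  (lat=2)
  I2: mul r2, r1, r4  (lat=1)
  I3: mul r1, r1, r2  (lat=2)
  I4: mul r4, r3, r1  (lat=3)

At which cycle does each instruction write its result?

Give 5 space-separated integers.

Answer: 2 4 5 7 10

Derivation:
I0 mul r1: issue@1 deps=(None,None) exec_start@1 write@2
I1 mul r4: issue@2 deps=(0,None) exec_start@2 write@4
I2 mul r2: issue@3 deps=(0,1) exec_start@4 write@5
I3 mul r1: issue@4 deps=(0,2) exec_start@5 write@7
I4 mul r4: issue@5 deps=(None,3) exec_start@7 write@10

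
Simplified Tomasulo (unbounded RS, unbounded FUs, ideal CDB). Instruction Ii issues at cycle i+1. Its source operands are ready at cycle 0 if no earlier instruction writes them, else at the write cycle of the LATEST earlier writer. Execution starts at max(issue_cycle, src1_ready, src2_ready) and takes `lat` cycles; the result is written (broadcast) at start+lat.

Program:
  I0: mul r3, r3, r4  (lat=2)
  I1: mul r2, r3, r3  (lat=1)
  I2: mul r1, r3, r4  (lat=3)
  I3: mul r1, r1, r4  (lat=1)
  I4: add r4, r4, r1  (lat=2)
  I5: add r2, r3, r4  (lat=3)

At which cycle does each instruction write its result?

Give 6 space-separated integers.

Answer: 3 4 6 7 9 12

Derivation:
I0 mul r3: issue@1 deps=(None,None) exec_start@1 write@3
I1 mul r2: issue@2 deps=(0,0) exec_start@3 write@4
I2 mul r1: issue@3 deps=(0,None) exec_start@3 write@6
I3 mul r1: issue@4 deps=(2,None) exec_start@6 write@7
I4 add r4: issue@5 deps=(None,3) exec_start@7 write@9
I5 add r2: issue@6 deps=(0,4) exec_start@9 write@12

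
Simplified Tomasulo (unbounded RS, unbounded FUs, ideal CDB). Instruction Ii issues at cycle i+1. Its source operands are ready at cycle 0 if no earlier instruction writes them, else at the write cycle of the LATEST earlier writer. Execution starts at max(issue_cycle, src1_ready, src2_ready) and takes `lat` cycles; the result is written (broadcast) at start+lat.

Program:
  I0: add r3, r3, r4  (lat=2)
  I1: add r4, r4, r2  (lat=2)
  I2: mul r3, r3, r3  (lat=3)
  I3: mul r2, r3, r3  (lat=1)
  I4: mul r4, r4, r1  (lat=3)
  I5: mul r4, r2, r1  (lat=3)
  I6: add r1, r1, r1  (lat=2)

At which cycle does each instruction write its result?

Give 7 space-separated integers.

Answer: 3 4 6 7 8 10 9

Derivation:
I0 add r3: issue@1 deps=(None,None) exec_start@1 write@3
I1 add r4: issue@2 deps=(None,None) exec_start@2 write@4
I2 mul r3: issue@3 deps=(0,0) exec_start@3 write@6
I3 mul r2: issue@4 deps=(2,2) exec_start@6 write@7
I4 mul r4: issue@5 deps=(1,None) exec_start@5 write@8
I5 mul r4: issue@6 deps=(3,None) exec_start@7 write@10
I6 add r1: issue@7 deps=(None,None) exec_start@7 write@9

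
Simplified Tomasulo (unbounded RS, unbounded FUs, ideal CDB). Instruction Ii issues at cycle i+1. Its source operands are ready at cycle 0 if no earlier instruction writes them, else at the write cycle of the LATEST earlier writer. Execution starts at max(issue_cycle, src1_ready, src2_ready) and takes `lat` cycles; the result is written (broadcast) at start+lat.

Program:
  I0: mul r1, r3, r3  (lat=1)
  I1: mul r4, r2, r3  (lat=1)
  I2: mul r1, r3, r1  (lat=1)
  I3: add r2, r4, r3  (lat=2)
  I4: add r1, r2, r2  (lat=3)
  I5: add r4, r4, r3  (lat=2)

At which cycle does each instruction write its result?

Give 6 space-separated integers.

I0 mul r1: issue@1 deps=(None,None) exec_start@1 write@2
I1 mul r4: issue@2 deps=(None,None) exec_start@2 write@3
I2 mul r1: issue@3 deps=(None,0) exec_start@3 write@4
I3 add r2: issue@4 deps=(1,None) exec_start@4 write@6
I4 add r1: issue@5 deps=(3,3) exec_start@6 write@9
I5 add r4: issue@6 deps=(1,None) exec_start@6 write@8

Answer: 2 3 4 6 9 8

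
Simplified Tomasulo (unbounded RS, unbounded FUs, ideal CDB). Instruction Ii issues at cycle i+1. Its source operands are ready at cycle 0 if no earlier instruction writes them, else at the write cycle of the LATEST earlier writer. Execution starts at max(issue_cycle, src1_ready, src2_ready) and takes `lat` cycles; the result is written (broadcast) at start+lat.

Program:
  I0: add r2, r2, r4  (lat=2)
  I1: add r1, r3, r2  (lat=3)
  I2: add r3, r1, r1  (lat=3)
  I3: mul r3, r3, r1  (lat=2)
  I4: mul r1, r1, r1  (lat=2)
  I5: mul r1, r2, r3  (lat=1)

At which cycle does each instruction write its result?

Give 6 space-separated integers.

Answer: 3 6 9 11 8 12

Derivation:
I0 add r2: issue@1 deps=(None,None) exec_start@1 write@3
I1 add r1: issue@2 deps=(None,0) exec_start@3 write@6
I2 add r3: issue@3 deps=(1,1) exec_start@6 write@9
I3 mul r3: issue@4 deps=(2,1) exec_start@9 write@11
I4 mul r1: issue@5 deps=(1,1) exec_start@6 write@8
I5 mul r1: issue@6 deps=(0,3) exec_start@11 write@12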